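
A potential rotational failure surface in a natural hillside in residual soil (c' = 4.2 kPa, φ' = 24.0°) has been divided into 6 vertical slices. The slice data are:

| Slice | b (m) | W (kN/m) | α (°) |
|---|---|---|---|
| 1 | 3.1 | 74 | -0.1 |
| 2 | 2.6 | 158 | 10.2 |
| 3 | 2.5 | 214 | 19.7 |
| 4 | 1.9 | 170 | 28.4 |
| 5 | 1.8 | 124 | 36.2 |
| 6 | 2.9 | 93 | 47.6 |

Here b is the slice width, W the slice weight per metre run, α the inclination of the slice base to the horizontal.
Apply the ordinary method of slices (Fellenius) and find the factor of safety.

FS = 1.25

Ordinary method of slices: FS = Σ[c'·Δl_i + (W_i cosα_i)·tanφ'] / Σ W_i sinα_i, with Δl_i = b_i / cosα_i.
Slice 1: Δl = 3.1/cos(-0.1°) = 3.100 m; N'_1 = 74·cos(-0.1°) = 74.0; c'Δl = 13.02; W sinα = -0.1
Slice 2: Δl = 2.6/cos10.2° = 2.642 m; N'_2 = 158·cos10.2° = 155.5; c'Δl = 11.10; W sinα = 28.0
Slice 3: Δl = 2.5/cos19.7° = 2.655 m; N'_3 = 214·cos19.7° = 201.5; c'Δl = 11.15; W sinα = 72.1
Slice 4: Δl = 1.9/cos28.4° = 2.160 m; N'_4 = 170·cos28.4° = 149.5; c'Δl = 9.07; W sinα = 80.9
Slice 5: Δl = 1.8/cos36.2° = 2.231 m; N'_5 = 124·cos36.2° = 100.1; c'Δl = 9.37; W sinα = 73.2
Slice 6: Δl = 2.9/cos47.6° = 4.301 m; N'_6 = 93·cos47.6° = 62.7; c'Δl = 18.06; W sinα = 68.7
Σc'Δl = 71.8 kN/m; ΣN' = 743.3 kN/m; ΣW sinα = 322.8 kN/m
Resisting = 71.8 + 743.3·tan24.0° = 71.8 + 330.9 = 402.7 kN/m
FS = 402.7 / 322.8 = 1.248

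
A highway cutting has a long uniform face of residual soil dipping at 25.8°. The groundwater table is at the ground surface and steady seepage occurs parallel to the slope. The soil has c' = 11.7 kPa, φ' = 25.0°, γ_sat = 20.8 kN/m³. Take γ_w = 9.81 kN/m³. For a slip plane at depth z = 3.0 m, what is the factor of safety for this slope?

With seepage parallel to the slope and the water table at the surface, the effective normal stress on the slip plane uses the buoyant unit weight γ' = γ_sat − γ_w while the driving shear stress uses γ_sat:
FS = [c' + γ' z cos²β tanφ'] / [γ_sat z sinβ cosβ]
γ' = 20.8 − 9.81 = 10.99 kN/m³
Numerator = 11.7 + 10.99·3.0·cos²25.8°·tan25.0° = 11.7 + 10.99·3.0·0.8106·0.4663 = 24.162 kPa
Denominator = 20.8·3.0·sin25.8°·cos25.8° = 20.8·3.0·0.4352·0.9003 = 24.451 kPa
FS = 24.162 / 24.451 = 0.988

FS = 0.99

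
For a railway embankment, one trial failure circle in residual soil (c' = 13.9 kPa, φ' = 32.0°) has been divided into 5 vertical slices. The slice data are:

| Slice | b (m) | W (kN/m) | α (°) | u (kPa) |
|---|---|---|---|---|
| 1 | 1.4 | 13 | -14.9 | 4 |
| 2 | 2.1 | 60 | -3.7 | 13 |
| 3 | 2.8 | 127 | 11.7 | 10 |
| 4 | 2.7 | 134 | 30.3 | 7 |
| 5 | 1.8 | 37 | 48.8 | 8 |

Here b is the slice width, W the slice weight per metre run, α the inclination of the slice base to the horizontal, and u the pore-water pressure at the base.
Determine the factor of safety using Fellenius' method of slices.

Ordinary method of slices: FS = Σ[c'·Δl_i + (W_i cosα_i − u_i·Δl_i)·tanφ'] / Σ W_i sinα_i, with Δl_i = b_i / cosα_i.
Slice 1: Δl = 1.4/cos(-14.9°) = 1.449 m; N'_1 = 13·cos(-14.9°) − 4·1.449 = 6.8; c'Δl = 20.14; W sinα = -3.3
Slice 2: Δl = 2.1/cos(-3.7°) = 2.104 m; N'_2 = 60·cos(-3.7°) − 13·2.104 = 32.5; c'Δl = 29.25; W sinα = -3.9
Slice 3: Δl = 2.8/cos11.7° = 2.859 m; N'_3 = 127·cos11.7° − 10·2.859 = 95.8; c'Δl = 39.75; W sinα = 25.8
Slice 4: Δl = 2.7/cos30.3° = 3.127 m; N'_4 = 134·cos30.3° − 7·3.127 = 93.8; c'Δl = 43.47; W sinα = 67.6
Slice 5: Δl = 1.8/cos48.8° = 2.733 m; N'_5 = 37·cos48.8° − 8·2.733 = 2.5; c'Δl = 37.98; W sinα = 27.8
Σc'Δl = 170.6 kN/m; ΣN' = 231.4 kN/m; ΣW sinα = 114.0 kN/m
Resisting = 170.6 + 231.4·tan32.0° = 170.6 + 144.6 = 315.2 kN/m
FS = 315.2 / 114.0 = 2.765

FS = 2.76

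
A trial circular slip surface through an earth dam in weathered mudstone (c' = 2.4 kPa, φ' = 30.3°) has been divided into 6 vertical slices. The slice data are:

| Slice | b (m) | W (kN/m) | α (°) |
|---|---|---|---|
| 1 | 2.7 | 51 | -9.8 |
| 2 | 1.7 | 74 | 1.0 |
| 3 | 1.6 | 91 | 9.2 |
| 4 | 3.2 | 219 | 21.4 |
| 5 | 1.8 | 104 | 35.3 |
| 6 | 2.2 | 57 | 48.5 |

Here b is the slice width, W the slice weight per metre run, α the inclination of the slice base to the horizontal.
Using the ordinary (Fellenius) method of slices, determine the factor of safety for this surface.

FS = 1.85

Ordinary method of slices: FS = Σ[c'·Δl_i + (W_i cosα_i)·tanφ'] / Σ W_i sinα_i, with Δl_i = b_i / cosα_i.
Slice 1: Δl = 2.7/cos(-9.8°) = 2.740 m; N'_1 = 51·cos(-9.8°) = 50.3; c'Δl = 6.58; W sinα = -8.7
Slice 2: Δl = 1.7/cos1.0° = 1.700 m; N'_2 = 74·cos1.0° = 74.0; c'Δl = 4.08; W sinα = 1.3
Slice 3: Δl = 1.6/cos9.2° = 1.621 m; N'_3 = 91·cos9.2° = 89.8; c'Δl = 3.89; W sinα = 14.5
Slice 4: Δl = 3.2/cos21.4° = 3.437 m; N'_4 = 219·cos21.4° = 203.9; c'Δl = 8.25; W sinα = 79.9
Slice 5: Δl = 1.8/cos35.3° = 2.206 m; N'_5 = 104·cos35.3° = 84.9; c'Δl = 5.29; W sinα = 60.1
Slice 6: Δl = 2.2/cos48.5° = 3.320 m; N'_6 = 57·cos48.5° = 37.8; c'Δl = 7.97; W sinα = 42.7
Σc'Δl = 36.1 kN/m; ΣN' = 540.6 kN/m; ΣW sinα = 189.9 kN/m
Resisting = 36.1 + 540.6·tan30.3° = 36.1 + 315.9 = 352.0 kN/m
FS = 352.0 / 189.9 = 1.854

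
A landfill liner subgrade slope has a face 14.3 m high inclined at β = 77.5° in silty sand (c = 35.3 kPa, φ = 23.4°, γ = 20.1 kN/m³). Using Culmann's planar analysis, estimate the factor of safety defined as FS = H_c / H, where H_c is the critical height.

FS = 1.06

H_c = (4c/γ) · sinβ cosφ / [1 − cos(β − φ)]
    = (4·35.3/20.1) · sin77.5°·cos23.4° / [1 − cos54.1°]
    = 7.025 · 0.8960 / 0.4136 = 15.22 m
FS = H_c / H = 15.22 / 14.3 = 1.064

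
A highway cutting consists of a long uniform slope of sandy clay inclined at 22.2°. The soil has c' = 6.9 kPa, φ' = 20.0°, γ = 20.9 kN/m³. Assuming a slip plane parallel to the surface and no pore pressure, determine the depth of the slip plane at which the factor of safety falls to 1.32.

Setting FS = 1.32 in FS = [c' + γz cos²β tanφ'] / [γz sinβ cosβ] and solving for z:
z = c' / [γ cosβ (FS·sinβ − cosβ·tanφ')]
  = 6.9 / [20.9·cos22.2°·(1.32·sin22.2° − cos22.2°·tan20.0°)]
  = 6.9 / [20.9·0.9259·(1.32·0.3778 − 0.9259·0.3640)]
  = 6.9 / 3.1302 = 2.204 m

z = 2.20 m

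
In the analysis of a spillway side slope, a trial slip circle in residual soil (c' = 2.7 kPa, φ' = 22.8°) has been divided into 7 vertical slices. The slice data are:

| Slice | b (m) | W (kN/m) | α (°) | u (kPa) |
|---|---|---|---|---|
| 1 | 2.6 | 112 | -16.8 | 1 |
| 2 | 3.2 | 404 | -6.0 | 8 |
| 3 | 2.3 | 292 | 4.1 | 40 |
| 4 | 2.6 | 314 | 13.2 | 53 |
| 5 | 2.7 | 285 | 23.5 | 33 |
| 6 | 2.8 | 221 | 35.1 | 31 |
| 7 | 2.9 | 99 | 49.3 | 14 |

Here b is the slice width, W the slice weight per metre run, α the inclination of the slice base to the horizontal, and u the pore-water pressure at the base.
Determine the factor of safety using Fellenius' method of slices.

FS = 1.54

Ordinary method of slices: FS = Σ[c'·Δl_i + (W_i cosα_i − u_i·Δl_i)·tanφ'] / Σ W_i sinα_i, with Δl_i = b_i / cosα_i.
Slice 1: Δl = 2.6/cos(-16.8°) = 2.716 m; N'_1 = 112·cos(-16.8°) − 1·2.716 = 104.5; c'Δl = 7.33; W sinα = -32.4
Slice 2: Δl = 3.2/cos(-6.0°) = 3.218 m; N'_2 = 404·cos(-6.0°) − 8·3.218 = 376.0; c'Δl = 8.69; W sinα = -42.2
Slice 3: Δl = 2.3/cos4.1° = 2.306 m; N'_3 = 292·cos4.1° − 40·2.306 = 199.0; c'Δl = 6.23; W sinα = 20.9
Slice 4: Δl = 2.6/cos13.2° = 2.671 m; N'_4 = 314·cos13.2° − 53·2.671 = 164.2; c'Δl = 7.21; W sinα = 71.7
Slice 5: Δl = 2.7/cos23.5° = 2.944 m; N'_5 = 285·cos23.5° − 33·2.944 = 164.2; c'Δl = 7.95; W sinα = 113.6
Slice 6: Δl = 2.8/cos35.1° = 3.422 m; N'_6 = 221·cos35.1° − 31·3.422 = 74.7; c'Δl = 9.24; W sinα = 127.1
Slice 7: Δl = 2.9/cos49.3° = 4.447 m; N'_7 = 99·cos49.3° − 14·4.447 = 2.3; c'Δl = 12.01; W sinα = 75.1
Σc'Δl = 58.7 kN/m; ΣN' = 1084.9 kN/m; ΣW sinα = 333.8 kN/m
Resisting = 58.7 + 1084.9·tan22.8° = 58.7 + 456.1 = 514.7 kN/m
FS = 514.7 / 333.8 = 1.542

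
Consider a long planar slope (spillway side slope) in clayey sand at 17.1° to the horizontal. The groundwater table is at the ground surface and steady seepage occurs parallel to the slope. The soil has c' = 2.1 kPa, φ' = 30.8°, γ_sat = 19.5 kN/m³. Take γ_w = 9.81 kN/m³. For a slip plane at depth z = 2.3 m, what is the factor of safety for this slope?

With seepage parallel to the slope and the water table at the surface, the effective normal stress on the slip plane uses the buoyant unit weight γ' = γ_sat − γ_w while the driving shear stress uses γ_sat:
FS = [c' + γ' z cos²β tanφ'] / [γ_sat z sinβ cosβ]
γ' = 19.5 − 9.81 = 9.69 kN/m³
Numerator = 2.1 + 9.69·2.3·cos²17.1°·tan30.8° = 2.1 + 9.69·2.3·0.9135·0.5961 = 14.237 kPa
Denominator = 19.5·2.3·sin17.1°·cos17.1° = 19.5·2.3·0.2940·0.9558 = 12.605 kPa
FS = 14.237 / 12.605 = 1.130

FS = 1.13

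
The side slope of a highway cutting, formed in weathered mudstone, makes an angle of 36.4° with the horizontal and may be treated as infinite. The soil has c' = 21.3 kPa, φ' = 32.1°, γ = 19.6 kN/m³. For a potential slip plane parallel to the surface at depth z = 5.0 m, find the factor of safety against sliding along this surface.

For an infinite slope with a slip plane parallel to the surface (no pore pressure): FS = [c' + γz cos²β tanφ'] / [γz sinβ cosβ].
γz = 19.6·5.0 = 98.00 kN/m²
Numerator = 21.3 + 98.00·cos²36.4°·tan32.1° = 21.3 + 98.00·0.6479·0.6273 = 61.127 kPa
Denominator = 98.00·sin36.4°·cos36.4° = 98.00·0.5934·0.8049 = 46.809 kPa
FS = 61.127 / 46.809 = 1.306

FS = 1.31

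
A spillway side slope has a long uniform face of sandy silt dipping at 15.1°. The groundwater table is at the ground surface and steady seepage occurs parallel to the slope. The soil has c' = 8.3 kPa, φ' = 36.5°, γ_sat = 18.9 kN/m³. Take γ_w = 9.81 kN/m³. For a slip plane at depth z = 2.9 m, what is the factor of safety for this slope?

FS = 1.92

With seepage parallel to the slope and the water table at the surface, the effective normal stress on the slip plane uses the buoyant unit weight γ' = γ_sat − γ_w while the driving shear stress uses γ_sat:
FS = [c' + γ' z cos²β tanφ'] / [γ_sat z sinβ cosβ]
γ' = 18.9 − 9.81 = 9.09 kN/m³
Numerator = 8.3 + 9.09·2.9·cos²15.1°·tan36.5° = 8.3 + 9.09·2.9·0.9321·0.7400 = 26.482 kPa
Denominator = 18.9·2.9·sin15.1°·cos15.1° = 18.9·2.9·0.2605·0.9655 = 13.785 kPa
FS = 26.482 / 13.785 = 1.921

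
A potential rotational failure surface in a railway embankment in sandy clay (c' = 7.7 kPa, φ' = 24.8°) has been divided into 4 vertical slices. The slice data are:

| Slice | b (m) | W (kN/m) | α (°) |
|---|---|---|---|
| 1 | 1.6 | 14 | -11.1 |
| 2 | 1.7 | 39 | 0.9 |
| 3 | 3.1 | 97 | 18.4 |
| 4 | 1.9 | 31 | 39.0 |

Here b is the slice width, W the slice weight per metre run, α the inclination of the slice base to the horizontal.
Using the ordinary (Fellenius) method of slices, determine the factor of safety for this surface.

Ordinary method of slices: FS = Σ[c'·Δl_i + (W_i cosα_i)·tanφ'] / Σ W_i sinα_i, with Δl_i = b_i / cosα_i.
Slice 1: Δl = 1.6/cos(-11.1°) = 1.631 m; N'_1 = 14·cos(-11.1°) = 13.7; c'Δl = 12.55; W sinα = -2.7
Slice 2: Δl = 1.7/cos0.9° = 1.700 m; N'_2 = 39·cos0.9° = 39.0; c'Δl = 13.09; W sinα = 0.6
Slice 3: Δl = 3.1/cos18.4° = 3.267 m; N'_3 = 97·cos18.4° = 92.0; c'Δl = 25.16; W sinα = 30.6
Slice 4: Δl = 1.9/cos39.0° = 2.445 m; N'_4 = 31·cos39.0° = 24.1; c'Δl = 18.83; W sinα = 19.5
Σc'Δl = 69.6 kN/m; ΣN' = 168.9 kN/m; ΣW sinα = 48.0 kN/m
Resisting = 69.6 + 168.9·tan24.8° = 69.6 + 78.0 = 147.7 kN/m
FS = 147.7 / 48.0 = 3.073

FS = 3.07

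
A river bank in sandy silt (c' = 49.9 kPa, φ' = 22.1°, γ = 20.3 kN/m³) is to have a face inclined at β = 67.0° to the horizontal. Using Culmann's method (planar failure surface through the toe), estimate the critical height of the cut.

H_c = 28.75 m

Culmann's analysis gives the critical failure plane at α_cr = (β + φ')/2 = (67.0 + 22.1)/2 = 44.5°, and the critical height
H_c = (4c'/γ) · sinβ cosφ' / [1 − cos(β − φ')]
    = (4·49.9/20.3) · sin67.0°·cos22.1° / [1 − cos(44.9°)]
    = 9.833 · 0.9205·0.9265 / [1 − 0.7083]
    = 9.833 · 0.8529 / 0.2917
    = 28.75 m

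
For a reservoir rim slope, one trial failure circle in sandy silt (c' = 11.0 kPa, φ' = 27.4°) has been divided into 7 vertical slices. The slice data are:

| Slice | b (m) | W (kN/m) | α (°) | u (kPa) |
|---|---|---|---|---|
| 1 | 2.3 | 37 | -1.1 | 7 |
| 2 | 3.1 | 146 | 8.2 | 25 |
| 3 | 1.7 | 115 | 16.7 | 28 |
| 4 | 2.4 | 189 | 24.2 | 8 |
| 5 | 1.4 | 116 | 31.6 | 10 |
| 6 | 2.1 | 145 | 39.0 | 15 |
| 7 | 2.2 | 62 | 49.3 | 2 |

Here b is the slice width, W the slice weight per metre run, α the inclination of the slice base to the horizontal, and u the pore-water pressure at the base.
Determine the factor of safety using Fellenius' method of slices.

Ordinary method of slices: FS = Σ[c'·Δl_i + (W_i cosα_i − u_i·Δl_i)·tanφ'] / Σ W_i sinα_i, with Δl_i = b_i / cosα_i.
Slice 1: Δl = 2.3/cos(-1.1°) = 2.300 m; N'_1 = 37·cos(-1.1°) − 7·2.300 = 20.9; c'Δl = 25.30; W sinα = -0.7
Slice 2: Δl = 3.1/cos8.2° = 3.132 m; N'_2 = 146·cos8.2° − 25·3.132 = 66.2; c'Δl = 34.45; W sinα = 20.8
Slice 3: Δl = 1.7/cos16.7° = 1.775 m; N'_3 = 115·cos16.7° − 28·1.775 = 60.5; c'Δl = 19.52; W sinα = 33.0
Slice 4: Δl = 2.4/cos24.2° = 2.631 m; N'_4 = 189·cos24.2° − 8·2.631 = 151.3; c'Δl = 28.94; W sinα = 77.5
Slice 5: Δl = 1.4/cos31.6° = 1.644 m; N'_5 = 116·cos31.6° − 10·1.644 = 82.4; c'Δl = 18.08; W sinα = 60.8
Slice 6: Δl = 2.1/cos39.0° = 2.702 m; N'_6 = 145·cos39.0° − 15·2.702 = 72.2; c'Δl = 29.72; W sinα = 91.3
Slice 7: Δl = 2.2/cos49.3° = 3.374 m; N'_7 = 62·cos49.3° − 2·3.374 = 33.7; c'Δl = 37.11; W sinα = 47.0
Σc'Δl = 193.1 kN/m; ΣN' = 487.1 kN/m; ΣW sinα = 329.7 kN/m
Resisting = 193.1 + 487.1·tan27.4° = 193.1 + 252.5 = 445.6 kN/m
FS = 445.6 / 329.7 = 1.352

FS = 1.35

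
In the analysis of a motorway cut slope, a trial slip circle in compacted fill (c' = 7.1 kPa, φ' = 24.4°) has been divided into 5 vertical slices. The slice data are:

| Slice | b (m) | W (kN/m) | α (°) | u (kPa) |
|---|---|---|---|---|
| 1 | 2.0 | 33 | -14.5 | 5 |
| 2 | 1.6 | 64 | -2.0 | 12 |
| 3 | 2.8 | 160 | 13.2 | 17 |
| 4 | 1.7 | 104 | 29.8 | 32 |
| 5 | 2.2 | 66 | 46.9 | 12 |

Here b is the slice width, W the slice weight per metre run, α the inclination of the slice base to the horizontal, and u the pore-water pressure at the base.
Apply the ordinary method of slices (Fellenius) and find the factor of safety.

Ordinary method of slices: FS = Σ[c'·Δl_i + (W_i cosα_i − u_i·Δl_i)·tanφ'] / Σ W_i sinα_i, with Δl_i = b_i / cosα_i.
Slice 1: Δl = 2.0/cos(-14.5°) = 2.066 m; N'_1 = 33·cos(-14.5°) − 5·2.066 = 21.6; c'Δl = 14.67; W sinα = -8.3
Slice 2: Δl = 1.6/cos(-2.0°) = 1.601 m; N'_2 = 64·cos(-2.0°) − 12·1.601 = 44.7; c'Δl = 11.37; W sinα = -2.2
Slice 3: Δl = 2.8/cos13.2° = 2.876 m; N'_3 = 160·cos13.2° − 17·2.876 = 106.9; c'Δl = 20.42; W sinα = 36.5
Slice 4: Δl = 1.7/cos29.8° = 1.959 m; N'_4 = 104·cos29.8° − 32·1.959 = 27.6; c'Δl = 13.91; W sinα = 51.7
Slice 5: Δl = 2.2/cos46.9° = 3.220 m; N'_5 = 66·cos46.9° − 12·3.220 = 6.5; c'Δl = 22.86; W sinα = 48.2
Σc'Δl = 83.2 kN/m; ΣN' = 207.3 kN/m; ΣW sinα = 125.9 kN/m
Resisting = 83.2 + 207.3·tan24.4° = 83.2 + 94.0 = 177.2 kN/m
FS = 177.2 / 125.9 = 1.408

FS = 1.41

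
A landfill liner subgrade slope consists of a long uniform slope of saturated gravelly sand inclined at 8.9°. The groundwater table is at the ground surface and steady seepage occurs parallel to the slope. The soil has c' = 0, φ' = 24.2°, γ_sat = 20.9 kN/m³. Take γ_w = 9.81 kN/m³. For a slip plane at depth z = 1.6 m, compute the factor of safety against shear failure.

FS = 1.52

With seepage parallel to the slope and the water table at the surface, the effective normal stress on the slip plane uses the buoyant unit weight γ' = γ_sat − γ_w while the driving shear stress uses γ_sat:
FS = [c' + γ' z cos²β tanφ'] / [γ_sat z sinβ cosβ]
(For c' = 0 this reduces to FS = (γ'/γ_sat)·tanφ'/tanβ.)
γ' = 20.9 − 9.81 = 11.09 kN/m³
Numerator = 0.0 + 11.09·1.6·cos²8.9°·tan24.2° = 0.0 + 11.09·1.6·0.9761·0.4494 = 7.784 kPa
Denominator = 20.9·1.6·sin8.9°·cos8.9° = 20.9·1.6·0.1547·0.9880 = 5.111 kPa
FS = 7.784 / 5.111 = 1.523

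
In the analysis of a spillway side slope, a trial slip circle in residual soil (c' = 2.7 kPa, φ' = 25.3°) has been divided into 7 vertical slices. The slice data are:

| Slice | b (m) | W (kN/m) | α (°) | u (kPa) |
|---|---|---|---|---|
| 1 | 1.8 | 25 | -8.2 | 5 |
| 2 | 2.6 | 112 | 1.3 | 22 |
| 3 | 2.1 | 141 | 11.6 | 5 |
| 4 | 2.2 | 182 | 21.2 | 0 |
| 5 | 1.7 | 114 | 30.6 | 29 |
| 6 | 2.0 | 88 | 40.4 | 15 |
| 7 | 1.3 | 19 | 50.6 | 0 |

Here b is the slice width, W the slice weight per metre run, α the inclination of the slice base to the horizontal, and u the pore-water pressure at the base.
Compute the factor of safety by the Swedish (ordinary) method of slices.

FS = 1.14

Ordinary method of slices: FS = Σ[c'·Δl_i + (W_i cosα_i − u_i·Δl_i)·tanφ'] / Σ W_i sinα_i, with Δl_i = b_i / cosα_i.
Slice 1: Δl = 1.8/cos(-8.2°) = 1.819 m; N'_1 = 25·cos(-8.2°) − 5·1.819 = 15.7; c'Δl = 4.91; W sinα = -3.6
Slice 2: Δl = 2.6/cos1.3° = 2.601 m; N'_2 = 112·cos1.3° − 22·2.601 = 54.8; c'Δl = 7.02; W sinα = 2.5
Slice 3: Δl = 2.1/cos11.6° = 2.144 m; N'_3 = 141·cos11.6° − 5·2.144 = 127.4; c'Δl = 5.79; W sinα = 28.4
Slice 4: Δl = 2.2/cos21.2° = 2.360 m; N'_4 = 182·cos21.2° − 0·2.360 = 169.7; c'Δl = 6.37; W sinα = 65.8
Slice 5: Δl = 1.7/cos30.6° = 1.975 m; N'_5 = 114·cos30.6° − 29·1.975 = 40.8; c'Δl = 5.33; W sinα = 58.0
Slice 6: Δl = 2.0/cos40.4° = 2.626 m; N'_6 = 88·cos40.4° − 15·2.626 = 27.6; c'Δl = 7.09; W sinα = 57.0
Slice 7: Δl = 1.3/cos50.6° = 2.048 m; N'_7 = 19·cos50.6° − 0·2.048 = 12.1; c'Δl = 5.53; W sinα = 14.7
Σc'Δl = 42.0 kN/m; ΣN' = 448.0 kN/m; ΣW sinα = 222.9 kN/m
Resisting = 42.0 + 448.0·tan25.3° = 42.0 + 211.8 = 253.8 kN/m
FS = 253.8 / 222.9 = 1.139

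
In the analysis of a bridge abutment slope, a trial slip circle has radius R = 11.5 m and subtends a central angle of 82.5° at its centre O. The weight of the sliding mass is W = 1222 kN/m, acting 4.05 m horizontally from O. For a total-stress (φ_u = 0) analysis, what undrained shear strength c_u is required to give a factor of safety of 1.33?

FS = c_u·L_a·R / (W·d), so c_u = FS·W·d / (L_a·R).
Arc length L_a = R·θ = 11.5·(82.5°·π/180) = 11.5·1.4399 = 16.56 m
c_u = 1.33·1222·4.05 / (16.56·11.5) = 6582.3 / 190.43 = 34.57 kPa

c_u = 34.6 kPa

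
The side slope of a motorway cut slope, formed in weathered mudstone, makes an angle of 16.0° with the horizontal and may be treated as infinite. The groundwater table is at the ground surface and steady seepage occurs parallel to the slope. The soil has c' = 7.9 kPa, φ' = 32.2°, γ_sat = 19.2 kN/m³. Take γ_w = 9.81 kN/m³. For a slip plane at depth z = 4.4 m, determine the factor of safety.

With seepage parallel to the slope and the water table at the surface, the effective normal stress on the slip plane uses the buoyant unit weight γ' = γ_sat − γ_w while the driving shear stress uses γ_sat:
FS = [c' + γ' z cos²β tanφ'] / [γ_sat z sinβ cosβ]
γ' = 19.2 − 9.81 = 9.39 kN/m³
Numerator = 7.9 + 9.39·4.4·cos²16.0°·tan32.2° = 7.9 + 9.39·4.4·0.9240·0.6297 = 31.941 kPa
Denominator = 19.2·4.4·sin16.0°·cos16.0° = 19.2·4.4·0.2756·0.9613 = 22.384 kPa
FS = 31.941 / 22.384 = 1.427

FS = 1.43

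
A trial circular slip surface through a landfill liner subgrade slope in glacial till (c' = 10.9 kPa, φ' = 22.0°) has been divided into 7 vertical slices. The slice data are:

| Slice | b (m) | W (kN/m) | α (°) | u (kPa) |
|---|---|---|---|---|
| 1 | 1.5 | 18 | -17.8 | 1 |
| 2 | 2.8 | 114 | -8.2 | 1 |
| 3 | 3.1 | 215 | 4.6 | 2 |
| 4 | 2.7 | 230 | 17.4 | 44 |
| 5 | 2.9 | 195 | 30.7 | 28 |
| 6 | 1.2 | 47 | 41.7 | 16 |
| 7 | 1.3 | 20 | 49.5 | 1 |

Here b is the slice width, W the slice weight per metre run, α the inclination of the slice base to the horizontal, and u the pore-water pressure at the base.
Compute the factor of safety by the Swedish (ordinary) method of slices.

Ordinary method of slices: FS = Σ[c'·Δl_i + (W_i cosα_i − u_i·Δl_i)·tanφ'] / Σ W_i sinα_i, with Δl_i = b_i / cosα_i.
Slice 1: Δl = 1.5/cos(-17.8°) = 1.575 m; N'_1 = 18·cos(-17.8°) − 1·1.575 = 15.6; c'Δl = 17.17; W sinα = -5.5
Slice 2: Δl = 2.8/cos(-8.2°) = 2.829 m; N'_2 = 114·cos(-8.2°) − 1·2.829 = 110.0; c'Δl = 30.84; W sinα = -16.3
Slice 3: Δl = 3.1/cos4.6° = 3.110 m; N'_3 = 215·cos4.6° − 2·3.110 = 208.1; c'Δl = 33.90; W sinα = 17.2
Slice 4: Δl = 2.7/cos17.4° = 2.829 m; N'_4 = 230·cos17.4° − 44·2.829 = 95.0; c'Δl = 30.84; W sinα = 68.8
Slice 5: Δl = 2.9/cos30.7° = 3.373 m; N'_5 = 195·cos30.7° − 28·3.373 = 73.2; c'Δl = 36.76; W sinα = 99.6
Slice 6: Δl = 1.2/cos41.7° = 1.607 m; N'_6 = 47·cos41.7° − 16·1.607 = 9.4; c'Δl = 17.52; W sinα = 31.3
Slice 7: Δl = 1.3/cos49.5° = 2.002 m; N'_7 = 20·cos49.5° − 1·2.002 = 11.0; c'Δl = 21.82; W sinα = 15.2
Σc'Δl = 188.8 kN/m; ΣN' = 522.2 kN/m; ΣW sinα = 210.3 kN/m
Resisting = 188.8 + 522.2·tan22.0° = 188.8 + 211.0 = 399.8 kN/m
FS = 399.8 / 210.3 = 1.901

FS = 1.90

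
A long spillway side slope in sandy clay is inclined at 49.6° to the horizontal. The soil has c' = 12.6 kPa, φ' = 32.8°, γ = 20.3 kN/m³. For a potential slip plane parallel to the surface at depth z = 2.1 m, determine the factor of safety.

FS = 1.15

For an infinite slope with a slip plane parallel to the surface (no pore pressure): FS = [c' + γz cos²β tanφ'] / [γz sinβ cosβ].
γz = 20.3·2.1 = 42.63 kN/m²
Numerator = 12.6 + 42.63·cos²49.6°·tan32.8° = 12.6 + 42.63·0.4201·0.6445 = 24.140 kPa
Denominator = 42.63·sin49.6°·cos49.6° = 42.63·0.7615·0.6481 = 21.041 kPa
FS = 24.140 / 21.041 = 1.147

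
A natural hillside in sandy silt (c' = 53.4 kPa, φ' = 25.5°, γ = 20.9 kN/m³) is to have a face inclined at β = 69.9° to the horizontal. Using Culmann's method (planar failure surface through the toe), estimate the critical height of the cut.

Culmann's analysis gives the critical failure plane at α_cr = (β + φ')/2 = (69.9 + 25.5)/2 = 47.7°, and the critical height
H_c = (4c'/γ) · sinβ cosφ' / [1 − cos(β − φ')]
    = (4·53.4/20.9) · sin69.9°·cos25.5° / [1 − cos(44.4°)]
    = 10.220 · 0.9391·0.9026 / [1 − 0.7145]
    = 10.220 · 0.8476 / 0.2855
    = 30.34 m

H_c = 30.34 m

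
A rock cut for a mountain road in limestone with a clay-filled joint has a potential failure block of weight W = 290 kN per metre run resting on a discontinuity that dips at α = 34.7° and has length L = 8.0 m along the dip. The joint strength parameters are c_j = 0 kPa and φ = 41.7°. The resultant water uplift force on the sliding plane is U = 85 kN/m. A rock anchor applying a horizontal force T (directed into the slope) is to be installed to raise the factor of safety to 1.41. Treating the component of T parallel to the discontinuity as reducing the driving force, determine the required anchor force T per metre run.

T = 58 kN/m

Resolving forces along and normal to the sliding plane, with the horizontal anchor force T adding T·sinα to the effective normal force and T·cosα acting up the plane against the driving force:
FS = [c_jL + (W cosα − U + T sinα) tanφ] / [W sinα − T cosα]
Without the anchor: N' = 153.4 kN/m, driving T_d = 165.1 kN/m, resisting R = 0·8.0 + 153.4·tan41.7° = 136.7 kN/m, FS = 0.83.
Setting FS = 1.41 and solving for T:
1.41·(165.1 − T cos34.7°) = 136.7 + T sin34.7°·tan41.7°
T·(sin34.7°·tan41.7° + 1.41·cos34.7°) = 1.41·165.1 − 136.7
T·(0.5693·0.8910 + 1.41·0.8221) = 232.8 − 136.7 = 96.1
T·1.6664 = 96.1
T = 57.7 kN/m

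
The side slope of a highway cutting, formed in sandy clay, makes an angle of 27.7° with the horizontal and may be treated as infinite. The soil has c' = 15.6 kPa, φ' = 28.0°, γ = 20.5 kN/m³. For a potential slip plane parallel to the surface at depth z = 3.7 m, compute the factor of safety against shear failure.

FS = 1.51

For an infinite slope with a slip plane parallel to the surface (no pore pressure): FS = [c' + γz cos²β tanφ'] / [γz sinβ cosβ].
γz = 20.5·3.7 = 75.85 kN/m²
Numerator = 15.6 + 75.85·cos²27.7°·tan28.0° = 15.6 + 75.85·0.7839·0.5317 = 47.216 kPa
Denominator = 75.85·sin27.7°·cos27.7° = 75.85·0.4648·0.8854 = 31.217 kPa
FS = 47.216 / 31.217 = 1.512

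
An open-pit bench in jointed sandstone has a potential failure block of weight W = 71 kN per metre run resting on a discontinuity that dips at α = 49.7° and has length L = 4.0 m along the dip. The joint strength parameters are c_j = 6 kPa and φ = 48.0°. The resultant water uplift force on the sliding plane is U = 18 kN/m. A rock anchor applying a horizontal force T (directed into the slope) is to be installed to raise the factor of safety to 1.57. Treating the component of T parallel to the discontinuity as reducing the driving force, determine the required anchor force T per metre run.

Resolving forces along and normal to the sliding plane, with the horizontal anchor force T adding T·sinα to the effective normal force and T·cosα acting up the plane against the driving force:
FS = [c_jL + (W cosα − U + T sinα) tanφ] / [W sinα − T cosα]
Without the anchor: N' = 27.9 kN/m, driving T_d = 54.1 kN/m, resisting R = 6·4.0 + 27.9·tan48.0° = 55.0 kN/m, FS = 1.02.
Setting FS = 1.57 and solving for T:
1.57·(54.1 − T cos49.7°) = 55.0 + T sin49.7°·tan48.0°
T·(sin49.7°·tan48.0° + 1.57·cos49.7°) = 1.57·54.1 − 55.0
T·(0.7627·1.1106 + 1.57·0.6468) = 85.0 − 55.0 = 30.0
T·1.8625 = 30.0
T = 16.1 kN/m

T = 16 kN/m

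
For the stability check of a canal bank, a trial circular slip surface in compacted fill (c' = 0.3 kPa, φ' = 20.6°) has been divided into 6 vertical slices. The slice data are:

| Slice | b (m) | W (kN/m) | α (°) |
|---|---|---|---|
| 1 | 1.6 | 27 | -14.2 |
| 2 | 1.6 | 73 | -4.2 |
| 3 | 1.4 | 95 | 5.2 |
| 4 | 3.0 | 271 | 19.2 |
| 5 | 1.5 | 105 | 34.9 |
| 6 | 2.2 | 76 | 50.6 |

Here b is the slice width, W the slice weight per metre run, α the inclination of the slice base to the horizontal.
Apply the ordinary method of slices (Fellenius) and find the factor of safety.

Ordinary method of slices: FS = Σ[c'·Δl_i + (W_i cosα_i)·tanφ'] / Σ W_i sinα_i, with Δl_i = b_i / cosα_i.
Slice 1: Δl = 1.6/cos(-14.2°) = 1.650 m; N'_1 = 27·cos(-14.2°) = 26.2; c'Δl = 0.50; W sinα = -6.6
Slice 2: Δl = 1.6/cos(-4.2°) = 1.604 m; N'_2 = 73·cos(-4.2°) = 72.8; c'Δl = 0.48; W sinα = -5.3
Slice 3: Δl = 1.4/cos5.2° = 1.406 m; N'_3 = 95·cos5.2° = 94.6; c'Δl = 0.42; W sinα = 8.6
Slice 4: Δl = 3.0/cos19.2° = 3.177 m; N'_4 = 271·cos19.2° = 255.9; c'Δl = 0.95; W sinα = 89.1
Slice 5: Δl = 1.5/cos34.9° = 1.829 m; N'_5 = 105·cos34.9° = 86.1; c'Δl = 0.55; W sinα = 60.1
Slice 6: Δl = 2.2/cos50.6° = 3.466 m; N'_6 = 76·cos50.6° = 48.2; c'Δl = 1.04; W sinα = 58.7
Σc'Δl = 3.9 kN/m; ΣN' = 583.9 kN/m; ΣW sinα = 204.6 kN/m
Resisting = 3.9 + 583.9·tan20.6° = 3.9 + 219.5 = 223.4 kN/m
FS = 223.4 / 204.6 = 1.092

FS = 1.09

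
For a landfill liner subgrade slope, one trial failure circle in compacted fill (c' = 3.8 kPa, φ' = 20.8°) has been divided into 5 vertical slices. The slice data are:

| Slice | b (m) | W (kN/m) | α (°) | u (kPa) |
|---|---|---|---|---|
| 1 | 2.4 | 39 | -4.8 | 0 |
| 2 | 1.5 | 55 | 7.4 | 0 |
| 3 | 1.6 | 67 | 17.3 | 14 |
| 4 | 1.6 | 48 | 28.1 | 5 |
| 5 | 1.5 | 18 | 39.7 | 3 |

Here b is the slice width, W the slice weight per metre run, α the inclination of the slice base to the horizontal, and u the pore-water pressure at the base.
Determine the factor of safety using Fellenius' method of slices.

FS = 1.77

Ordinary method of slices: FS = Σ[c'·Δl_i + (W_i cosα_i − u_i·Δl_i)·tanφ'] / Σ W_i sinα_i, with Δl_i = b_i / cosα_i.
Slice 1: Δl = 2.4/cos(-4.8°) = 2.408 m; N'_1 = 39·cos(-4.8°) − 0·2.408 = 38.9; c'Δl = 9.15; W sinα = -3.3
Slice 2: Δl = 1.5/cos7.4° = 1.513 m; N'_2 = 55·cos7.4° − 0·1.513 = 54.5; c'Δl = 5.75; W sinα = 7.1
Slice 3: Δl = 1.6/cos17.3° = 1.676 m; N'_3 = 67·cos17.3° − 14·1.676 = 40.5; c'Δl = 6.37; W sinα = 19.9
Slice 4: Δl = 1.6/cos28.1° = 1.814 m; N'_4 = 48·cos28.1° − 5·1.814 = 33.3; c'Δl = 6.89; W sinα = 22.6
Slice 5: Δl = 1.5/cos39.7° = 1.950 m; N'_5 = 18·cos39.7° − 3·1.950 = 8.0; c'Δl = 7.41; W sinα = 11.5
Σc'Δl = 35.6 kN/m; ΣN' = 175.2 kN/m; ΣW sinα = 57.9 kN/m
Resisting = 35.6 + 175.2·tan20.8° = 35.6 + 66.5 = 102.1 kN/m
FS = 102.1 / 57.9 = 1.765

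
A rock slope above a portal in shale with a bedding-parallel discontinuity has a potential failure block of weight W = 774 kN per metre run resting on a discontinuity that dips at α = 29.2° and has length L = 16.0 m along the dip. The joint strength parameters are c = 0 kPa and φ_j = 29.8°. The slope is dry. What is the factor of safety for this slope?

Resolving the block weight along and normal to the plane and applying the Mohr–Coulomb strength on the joint:
N' = W cosα = 774·cos29.2° = 675.6 kN/m
Driving force T = W sinα = 774·sin29.2° = 377.6 kN/m
Resisting force R = c·L + N'·tanφ_j = 0·16.0 + 675.6·tan29.8° = 0.0 + 386.9 = 386.9 kN/m
FS = R / T = 386.9 / 377.6 = 1.025

FS = 1.02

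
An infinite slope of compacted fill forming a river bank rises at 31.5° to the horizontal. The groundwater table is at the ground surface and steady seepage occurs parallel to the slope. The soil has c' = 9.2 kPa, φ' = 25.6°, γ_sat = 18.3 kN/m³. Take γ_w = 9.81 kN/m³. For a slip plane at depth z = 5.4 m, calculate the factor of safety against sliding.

With seepage parallel to the slope and the water table at the surface, the effective normal stress on the slip plane uses the buoyant unit weight γ' = γ_sat − γ_w while the driving shear stress uses γ_sat:
FS = [c' + γ' z cos²β tanφ'] / [γ_sat z sinβ cosβ]
γ' = 18.3 − 9.81 = 8.49 kN/m³
Numerator = 9.2 + 8.49·5.4·cos²31.5°·tan25.6° = 9.2 + 8.49·5.4·0.7270·0.4791 = 25.169 kPa
Denominator = 18.3·5.4·sin31.5°·cos31.5° = 18.3·5.4·0.5225·0.8526 = 44.025 kPa
FS = 25.169 / 44.025 = 0.572

FS = 0.57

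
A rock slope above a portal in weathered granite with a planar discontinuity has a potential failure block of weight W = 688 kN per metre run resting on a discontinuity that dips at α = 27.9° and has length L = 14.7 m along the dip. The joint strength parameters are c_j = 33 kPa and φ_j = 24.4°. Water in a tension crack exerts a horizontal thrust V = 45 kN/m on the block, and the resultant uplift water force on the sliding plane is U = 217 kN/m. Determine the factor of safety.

FS = 1.81

Resolving the block weight along and normal to the plane and applying the Mohr–Coulomb strength on the joint:
N' = W cosα − U − V sinα = 688·cos27.9° − 217 − 45·sin27.9° = 370.0 kN/m
Driving force T = W sinα + V cosα = 688·sin27.9° + 45·cos27.9° = 361.7 kN/m
Resisting force R = c_j·L + N'·tanφ_j = 33·14.7 + 370.0·tan24.4° = 485.1 + 167.8 = 652.9 kN/m
FS = R / T = 652.9 / 361.7 = 1.805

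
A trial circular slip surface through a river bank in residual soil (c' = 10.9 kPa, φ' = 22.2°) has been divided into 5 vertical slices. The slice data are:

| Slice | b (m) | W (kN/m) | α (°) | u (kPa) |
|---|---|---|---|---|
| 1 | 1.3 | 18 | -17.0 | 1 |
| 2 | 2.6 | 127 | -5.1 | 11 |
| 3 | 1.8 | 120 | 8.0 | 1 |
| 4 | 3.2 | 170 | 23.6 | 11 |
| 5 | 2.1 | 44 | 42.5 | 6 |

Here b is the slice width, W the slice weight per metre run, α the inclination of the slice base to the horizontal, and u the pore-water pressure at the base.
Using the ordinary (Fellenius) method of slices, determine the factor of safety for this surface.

FS = 2.86

Ordinary method of slices: FS = Σ[c'·Δl_i + (W_i cosα_i − u_i·Δl_i)·tanφ'] / Σ W_i sinα_i, with Δl_i = b_i / cosα_i.
Slice 1: Δl = 1.3/cos(-17.0°) = 1.359 m; N'_1 = 18·cos(-17.0°) − 1·1.359 = 15.9; c'Δl = 14.82; W sinα = -5.3
Slice 2: Δl = 2.6/cos(-5.1°) = 2.610 m; N'_2 = 127·cos(-5.1°) − 11·2.610 = 97.8; c'Δl = 28.45; W sinα = -11.3
Slice 3: Δl = 1.8/cos8.0° = 1.818 m; N'_3 = 120·cos8.0° − 1·1.818 = 117.0; c'Δl = 19.81; W sinα = 16.7
Slice 4: Δl = 3.2/cos23.6° = 3.492 m; N'_4 = 170·cos23.6° − 11·3.492 = 117.4; c'Δl = 38.06; W sinα = 68.1
Slice 5: Δl = 2.1/cos42.5° = 2.848 m; N'_5 = 44·cos42.5° − 6·2.848 = 15.4; c'Δl = 31.05; W sinα = 29.7
Σc'Δl = 132.2 kN/m; ΣN' = 363.4 kN/m; ΣW sinα = 97.9 kN/m
Resisting = 132.2 + 363.4·tan22.2° = 132.2 + 148.3 = 280.5 kN/m
FS = 280.5 / 97.9 = 2.864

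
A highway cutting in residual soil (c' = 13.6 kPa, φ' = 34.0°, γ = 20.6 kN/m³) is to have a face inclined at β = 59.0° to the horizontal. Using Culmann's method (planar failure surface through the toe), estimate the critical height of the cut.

H_c = 20.03 m

Culmann's analysis gives the critical failure plane at α_cr = (β + φ')/2 = (59.0 + 34.0)/2 = 46.5°, and the critical height
H_c = (4c'/γ) · sinβ cosφ' / [1 − cos(β − φ')]
    = (4·13.6/20.6) · sin59.0°·cos34.0° / [1 − cos(25.0°)]
    = 2.641 · 0.8572·0.8290 / [1 − 0.9063]
    = 2.641 · 0.7106 / 0.0937
    = 20.03 m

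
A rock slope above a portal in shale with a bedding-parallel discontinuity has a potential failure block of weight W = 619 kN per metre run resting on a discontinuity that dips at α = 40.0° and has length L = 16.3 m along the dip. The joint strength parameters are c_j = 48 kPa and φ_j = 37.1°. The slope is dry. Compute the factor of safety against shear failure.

FS = 2.87

Resolving the block weight along and normal to the plane and applying the Mohr–Coulomb strength on the joint:
N' = W cosα = 619·cos40.0° = 474.2 kN/m
Driving force T = W sinα = 619·sin40.0° = 397.9 kN/m
Resisting force R = c_j·L + N'·tanφ_j = 48·16.3 + 474.2·tan37.1° = 782.4 + 358.6 = 1141.0 kN/m
FS = R / T = 1141.0 / 397.9 = 2.868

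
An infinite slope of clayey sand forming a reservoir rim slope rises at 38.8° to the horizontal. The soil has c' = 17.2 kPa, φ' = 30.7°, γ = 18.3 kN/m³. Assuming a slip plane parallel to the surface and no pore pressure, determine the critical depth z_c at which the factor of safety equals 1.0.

z_c = 7.36 m

Setting FS = 1.00 in FS = [c' + γz cos²β tanφ'] / [γz sinβ cosβ] and solving for z:
z = c' / [γ cosβ (FS·sinβ − cosβ·tanφ')]
  = 17.2 / [18.3·cos38.8°·(1.00·sin38.8° − cos38.8°·tan30.7°)]
  = 17.2 / [18.3·0.7793·(1.00·0.6266 − 0.7793·0.5938)]
  = 17.2 / 2.3370 = 7.360 m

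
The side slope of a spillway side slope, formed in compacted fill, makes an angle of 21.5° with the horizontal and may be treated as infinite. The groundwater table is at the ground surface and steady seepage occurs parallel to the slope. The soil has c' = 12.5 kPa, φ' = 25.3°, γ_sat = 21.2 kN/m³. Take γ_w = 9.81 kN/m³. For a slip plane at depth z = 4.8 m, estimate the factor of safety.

FS = 1.00

With seepage parallel to the slope and the water table at the surface, the effective normal stress on the slip plane uses the buoyant unit weight γ' = γ_sat − γ_w while the driving shear stress uses γ_sat:
FS = [c' + γ' z cos²β tanφ'] / [γ_sat z sinβ cosβ]
γ' = 21.2 − 9.81 = 11.39 kN/m³
Numerator = 12.5 + 11.39·4.8·cos²21.5°·tan25.3° = 12.5 + 11.39·4.8·0.8657·0.4727 = 34.872 kPa
Denominator = 21.2·4.8·sin21.5°·cos21.5° = 21.2·4.8·0.3665·0.9304 = 34.700 kPa
FS = 34.872 / 34.700 = 1.005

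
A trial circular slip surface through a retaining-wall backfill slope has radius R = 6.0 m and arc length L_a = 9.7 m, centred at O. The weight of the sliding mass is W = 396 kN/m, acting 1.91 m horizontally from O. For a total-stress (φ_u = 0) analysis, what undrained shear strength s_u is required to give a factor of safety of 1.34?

s_u = 17.4 kPa

FS = s_u·L_a·R / (W·d), so s_u = FS·W·d / (L_a·R).
s_u = 1.34·396·1.91 / (9.70·6.0) = 1013.5 / 58.20 = 17.41 kPa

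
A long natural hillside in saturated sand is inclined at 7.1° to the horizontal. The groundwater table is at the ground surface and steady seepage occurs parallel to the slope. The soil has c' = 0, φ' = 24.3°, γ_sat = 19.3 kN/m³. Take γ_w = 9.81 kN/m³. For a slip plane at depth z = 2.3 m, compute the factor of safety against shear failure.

FS = 1.78

With seepage parallel to the slope and the water table at the surface, the effective normal stress on the slip plane uses the buoyant unit weight γ' = γ_sat − γ_w while the driving shear stress uses γ_sat:
FS = [c' + γ' z cos²β tanφ'] / [γ_sat z sinβ cosβ]
(For c' = 0 this reduces to FS = (γ'/γ_sat)·tanφ'/tanβ.)
γ' = 19.3 − 9.81 = 9.49 kN/m³
Numerator = 0.0 + 9.49·2.3·cos²7.1°·tan24.3° = 0.0 + 9.49·2.3·0.9847·0.4515 = 9.705 kPa
Denominator = 19.3·2.3·sin7.1°·cos7.1° = 19.3·2.3·0.1236·0.9923 = 5.445 kPa
FS = 9.705 / 5.445 = 1.782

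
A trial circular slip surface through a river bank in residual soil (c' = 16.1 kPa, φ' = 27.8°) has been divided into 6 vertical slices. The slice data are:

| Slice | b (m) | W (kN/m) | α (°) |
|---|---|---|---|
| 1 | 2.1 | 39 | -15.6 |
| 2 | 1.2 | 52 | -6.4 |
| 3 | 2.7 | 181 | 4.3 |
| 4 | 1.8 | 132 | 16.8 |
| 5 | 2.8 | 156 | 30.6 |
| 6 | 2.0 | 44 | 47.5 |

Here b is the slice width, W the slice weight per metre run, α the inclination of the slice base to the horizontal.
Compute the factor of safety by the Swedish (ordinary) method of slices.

FS = 3.56

Ordinary method of slices: FS = Σ[c'·Δl_i + (W_i cosα_i)·tanφ'] / Σ W_i sinα_i, with Δl_i = b_i / cosα_i.
Slice 1: Δl = 2.1/cos(-15.6°) = 2.180 m; N'_1 = 39·cos(-15.6°) = 37.6; c'Δl = 35.10; W sinα = -10.5
Slice 2: Δl = 1.2/cos(-6.4°) = 1.208 m; N'_2 = 52·cos(-6.4°) = 51.7; c'Δl = 19.44; W sinα = -5.8
Slice 3: Δl = 2.7/cos4.3° = 2.708 m; N'_3 = 181·cos4.3° = 180.5; c'Δl = 43.59; W sinα = 13.6
Slice 4: Δl = 1.8/cos16.8° = 1.880 m; N'_4 = 132·cos16.8° = 126.4; c'Δl = 30.27; W sinα = 38.2
Slice 5: Δl = 2.8/cos30.6° = 3.253 m; N'_5 = 156·cos30.6° = 134.3; c'Δl = 52.37; W sinα = 79.4
Slice 6: Δl = 2.0/cos47.5° = 2.960 m; N'_6 = 44·cos47.5° = 29.7; c'Δl = 47.66; W sinα = 32.4
Σc'Δl = 228.4 kN/m; ΣN' = 560.1 kN/m; ΣW sinα = 147.3 kN/m
Resisting = 228.4 + 560.1·tan27.8° = 228.4 + 295.3 = 523.8 kN/m
FS = 523.8 / 147.3 = 3.556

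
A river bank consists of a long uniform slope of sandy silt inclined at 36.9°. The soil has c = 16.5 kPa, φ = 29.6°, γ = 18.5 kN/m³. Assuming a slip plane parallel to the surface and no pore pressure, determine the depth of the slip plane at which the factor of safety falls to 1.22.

z = 4.01 m

Setting FS = 1.22 in FS = [c + γz cos²β tanφ] / [γz sinβ cosβ] and solving for z:
z = c / [γ cosβ (FS·sinβ − cosβ·tanφ)]
  = 16.5 / [18.5·cos36.9°·(1.22·sin36.9° − cos36.9°·tan29.6°)]
  = 16.5 / [18.5·0.7997·(1.22·0.6004 − 0.7997·0.5681)]
  = 16.5 / 4.1162 = 4.009 m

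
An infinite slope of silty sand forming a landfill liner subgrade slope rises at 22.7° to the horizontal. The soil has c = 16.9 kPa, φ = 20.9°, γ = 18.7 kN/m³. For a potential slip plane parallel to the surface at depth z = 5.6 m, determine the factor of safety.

FS = 1.37

For an infinite slope with a slip plane parallel to the surface (no pore pressure): FS = [c + γz cos²β tanφ] / [γz sinβ cosβ].
γz = 18.7·5.6 = 104.72 kN/m²
Numerator = 16.9 + 104.72·cos²22.7°·tan20.9° = 16.9 + 104.72·0.8511·0.3819 = 50.933 kPa
Denominator = 104.72·sin22.7°·cos22.7° = 104.72·0.3859·0.9225 = 37.282 kPa
FS = 50.933 / 37.282 = 1.366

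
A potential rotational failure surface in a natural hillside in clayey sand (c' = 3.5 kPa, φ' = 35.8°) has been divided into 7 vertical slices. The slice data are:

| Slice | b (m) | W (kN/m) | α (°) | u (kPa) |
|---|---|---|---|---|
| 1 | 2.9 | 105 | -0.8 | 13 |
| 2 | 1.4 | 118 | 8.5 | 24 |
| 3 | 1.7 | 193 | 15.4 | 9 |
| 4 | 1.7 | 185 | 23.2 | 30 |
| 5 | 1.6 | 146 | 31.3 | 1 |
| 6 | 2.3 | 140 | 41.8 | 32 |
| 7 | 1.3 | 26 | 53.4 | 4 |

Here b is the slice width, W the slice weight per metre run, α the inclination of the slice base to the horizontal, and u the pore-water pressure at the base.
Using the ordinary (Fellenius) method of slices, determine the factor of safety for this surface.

FS = 1.41

Ordinary method of slices: FS = Σ[c'·Δl_i + (W_i cosα_i − u_i·Δl_i)·tanφ'] / Σ W_i sinα_i, with Δl_i = b_i / cosα_i.
Slice 1: Δl = 2.9/cos(-0.8°) = 2.900 m; N'_1 = 105·cos(-0.8°) − 13·2.900 = 67.3; c'Δl = 10.15; W sinα = -1.5
Slice 2: Δl = 1.4/cos8.5° = 1.416 m; N'_2 = 118·cos8.5° − 24·1.416 = 82.7; c'Δl = 4.95; W sinα = 17.4
Slice 3: Δl = 1.7/cos15.4° = 1.763 m; N'_3 = 193·cos15.4° − 9·1.763 = 170.2; c'Δl = 6.17; W sinα = 51.3
Slice 4: Δl = 1.7/cos23.2° = 1.850 m; N'_4 = 185·cos23.2° − 30·1.850 = 114.6; c'Δl = 6.47; W sinα = 72.9
Slice 5: Δl = 1.6/cos31.3° = 1.873 m; N'_5 = 146·cos31.3° − 1·1.873 = 122.9; c'Δl = 6.55; W sinα = 75.8
Slice 6: Δl = 2.3/cos41.8° = 3.085 m; N'_6 = 140·cos41.8° − 32·3.085 = 5.6; c'Δl = 10.80; W sinα = 93.3
Slice 7: Δl = 1.3/cos53.4° = 2.180 m; N'_7 = 26·cos53.4° − 4·2.180 = 6.8; c'Δl = 7.63; W sinα = 20.9
Σc'Δl = 52.7 kN/m; ΣN' = 570.1 kN/m; ΣW sinα = 330.1 kN/m
Resisting = 52.7 + 570.1·tan35.8° = 52.7 + 411.1 = 463.9 kN/m
FS = 463.9 / 330.1 = 1.405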